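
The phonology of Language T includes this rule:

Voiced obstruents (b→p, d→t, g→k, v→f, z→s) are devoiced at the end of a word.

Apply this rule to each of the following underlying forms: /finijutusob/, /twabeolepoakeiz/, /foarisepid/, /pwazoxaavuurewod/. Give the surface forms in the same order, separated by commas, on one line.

/finijutusob/: /b/ is a voiced obstruent in word-final position, so it devoices to [p]. → [finijutusop].
/twabeolepoakeiz/: /z/ is a voiced obstruent in word-final position, so it devoices to [s]. → [twabeolepoakeis].
/foarisepid/: /d/ is a voiced obstruent in word-final position, so it devoices to [t]. → [foarisepit].
/pwazoxaavuurewod/: /d/ is a voiced obstruent in word-final position, so it devoices to [t]. → [pwazoxaavuurewot].

finijutusop, twabeolepoakeis, foarisepit, pwazoxaavuurewot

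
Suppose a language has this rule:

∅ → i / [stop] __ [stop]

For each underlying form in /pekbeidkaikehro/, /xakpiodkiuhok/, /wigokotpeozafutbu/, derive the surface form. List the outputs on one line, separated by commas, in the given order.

pekibeidikaikehro, xakipiodikiuhok, wigokotipeozafutibu

/pekbeidkaikehro/: /k/ and /b/ form a stop–stop cluster, so [i] is inserted between them. /d/ and /k/ form a stop–stop cluster, so [i] is inserted between them. → [pekibeidikaikehro].
/xakpiodkiuhok/: /k/ and /p/ form a stop–stop cluster, so [i] is inserted between them. /d/ and /k/ form a stop–stop cluster, so [i] is inserted between them. → [xakipiodikiuhok].
/wigokotpeozafutbu/: /t/ and /p/ form a stop–stop cluster, so [i] is inserted between them. /t/ and /b/ form a stop–stop cluster, so [i] is inserted between them. → [wigokotipeozafutibu].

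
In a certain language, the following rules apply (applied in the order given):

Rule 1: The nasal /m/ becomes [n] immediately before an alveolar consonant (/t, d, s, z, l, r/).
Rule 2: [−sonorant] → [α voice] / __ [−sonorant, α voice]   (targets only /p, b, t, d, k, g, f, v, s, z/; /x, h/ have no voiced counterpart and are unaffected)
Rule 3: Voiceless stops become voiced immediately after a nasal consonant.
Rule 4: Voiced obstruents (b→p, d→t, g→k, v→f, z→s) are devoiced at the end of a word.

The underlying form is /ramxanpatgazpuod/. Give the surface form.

ramxanbadgaspuot

Rule 1 (nasal place assimilation): no segment meets the environment; /ramxanpatgazpuod/ is unchanged.
Rule 2 (regressive voicing assimilation): /t/ precedes the voiced obstruent /g/, so it voices to [d] by assimilation. /z/ precedes the voiceless obstruent /p/, so it devoices to [s] by assimilation. /ramxanpatgazpuod/ → ramxanpadgaspuod.
Rule 3 (post-nasal voicing): /p/ is a voiceless stop immediately after the nasal /n/, so it voices to [b]. /ramxanpadgaspuod/ → ramxanbadgaspuod.
Rule 4 (final devoicing): /d/ is a voiced obstruent in word-final position, so it devoices to [t]. /ramxanbadgaspuod/ → ramxanbadgaspuot.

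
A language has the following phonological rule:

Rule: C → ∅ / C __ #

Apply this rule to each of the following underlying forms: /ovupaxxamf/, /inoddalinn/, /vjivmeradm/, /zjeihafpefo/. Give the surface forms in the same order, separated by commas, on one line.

ovupaxxam, inoddalin, vjivmerad, zjeihafpefo

/ovupaxxamf/: /f/ is the second consonant of a word-final cluster /mf/, so it deletes. → [ovupaxxam].
/inoddalinn/: /n/ is the second consonant of a word-final cluster /nn/, so it deletes. → [inoddalin].
/vjivmeradm/: /m/ is the second consonant of a word-final cluster /dm/, so it deletes. → [vjivmerad].
/zjeihafpefo/: the rule's environment is not met; surfaces unchanged as [zjeihafpefo].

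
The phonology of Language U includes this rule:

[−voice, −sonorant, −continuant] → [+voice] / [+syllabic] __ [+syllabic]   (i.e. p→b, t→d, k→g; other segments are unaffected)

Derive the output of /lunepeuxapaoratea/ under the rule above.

lunebeuxabaoradea

/p/ is a voiceless stop between vowels /e/ and /e/, so it voices to [b].
/p/ is a voiceless stop between vowels /a/ and /a/, so it voices to [b].
/t/ is a voiceless stop between vowels /a/ and /e/, so it voices to [d].
Surface form: [lunebeuxabaoradea].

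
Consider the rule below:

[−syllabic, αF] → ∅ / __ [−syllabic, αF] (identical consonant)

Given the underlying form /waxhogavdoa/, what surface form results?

waxhogavdoa

No segment of /waxhogavdoa/ meets the structural description of the rule, so the form surfaces unchanged.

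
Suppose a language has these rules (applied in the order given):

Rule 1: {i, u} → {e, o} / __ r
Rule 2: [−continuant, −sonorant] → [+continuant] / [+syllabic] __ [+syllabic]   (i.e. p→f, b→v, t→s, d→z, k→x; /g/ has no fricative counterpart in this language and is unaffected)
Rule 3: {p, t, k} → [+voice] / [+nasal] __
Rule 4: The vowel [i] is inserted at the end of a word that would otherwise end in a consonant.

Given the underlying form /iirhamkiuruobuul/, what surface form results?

ierhamgioruovuuli

Rule 1 (pre-rhotic lowering): /i/ is a high vowel immediately before /r/, so it lowers to [e]. /u/ is a high vowel immediately before /r/, so it lowers to [o]. /iirhamkiuruobuul/ → ierhamkioruobuul.
Rule 2 (intervocalic spirantization): /b/ is a stop between vowels /o/ and /u/, so it spirantizes to the fricative [v]. /ierhamkioruobuul/ → ierhamkioruovuul.
Rule 3 (post-nasal voicing): /k/ is a voiceless stop immediately after the nasal /m/, so it voices to [g]. /ierhamkioruovuul/ → ierhamgioruovuul.
Rule 4 (final i-epenthesis): the form ends in the consonant /l/, so [i] is inserted word-finally. /ierhamgioruovuul/ → ierhamgioruovuuli.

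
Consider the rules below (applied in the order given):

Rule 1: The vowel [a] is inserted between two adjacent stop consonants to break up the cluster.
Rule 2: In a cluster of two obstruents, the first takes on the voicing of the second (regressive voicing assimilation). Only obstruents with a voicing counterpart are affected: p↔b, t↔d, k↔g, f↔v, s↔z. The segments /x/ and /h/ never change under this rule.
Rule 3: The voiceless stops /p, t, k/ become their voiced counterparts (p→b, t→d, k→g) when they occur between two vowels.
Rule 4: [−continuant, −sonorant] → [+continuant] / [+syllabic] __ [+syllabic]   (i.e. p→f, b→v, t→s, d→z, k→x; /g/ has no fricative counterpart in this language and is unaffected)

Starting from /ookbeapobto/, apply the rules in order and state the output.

oogaveavovazo

Rule 1 (stop-cluster a-epenthesis): /k/ and /b/ form a stop–stop cluster, so [a] is inserted between them. /b/ and /t/ form a stop–stop cluster, so [a] is inserted between them. /ookbeapobto/ → ookabeapobato.
Rule 2 (regressive voicing assimilation): no segment meets the environment; /ookabeapobato/ is unchanged.
Rule 3 (intervocalic voicing): /k/ is a voiceless stop between vowels /o/ and /a/, so it voices to [g]. /p/ is a voiceless stop between vowels /a/ and /o/, so it voices to [b]. /t/ is a voiceless stop between vowels /a/ and /o/, so it voices to [d]. /ookabeapobato/ → oogabeabobado.
Rule 4 (intervocalic spirantization): /b/ is a stop between vowels /a/ and /e/, so it spirantizes to the fricative [v]. /b/ is a stop between vowels /a/ and /o/, so it spirantizes to the fricative [v]. /b/ is a stop between vowels /o/ and /a/, so it spirantizes to the fricative [v]. /d/ is a stop between vowels /a/ and /o/, so it spirantizes to the fricative [z]. /oogabeabobado/ → oogaveavovazo.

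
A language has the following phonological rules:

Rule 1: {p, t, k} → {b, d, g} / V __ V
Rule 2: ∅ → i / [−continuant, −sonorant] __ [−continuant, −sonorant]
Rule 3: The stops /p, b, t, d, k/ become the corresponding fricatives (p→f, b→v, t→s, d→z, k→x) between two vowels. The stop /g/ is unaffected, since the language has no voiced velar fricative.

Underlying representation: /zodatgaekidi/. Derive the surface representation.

Rule 1 (intervocalic voicing): /k/ is a voiceless stop between vowels /e/ and /i/, so it voices to [g]. /zodatgaekidi/ → zodatgaegidi.
Rule 2 (stop-cluster i-epenthesis): /t/ and /g/ form a stop–stop cluster, so [i] is inserted between them. /zodatgaegidi/ → zodatigaegidi.
Rule 3 (intervocalic spirantization): /d/ is a stop between vowels /o/ and /a/, so it spirantizes to the fricative [z]. /t/ is a stop between vowels /a/ and /i/, so it spirantizes to the fricative [s]. /d/ is a stop between vowels /i/ and /i/, so it spirantizes to the fricative [z]. /zodatigaegidi/ → zozasigaegizi.

zozasigaegizi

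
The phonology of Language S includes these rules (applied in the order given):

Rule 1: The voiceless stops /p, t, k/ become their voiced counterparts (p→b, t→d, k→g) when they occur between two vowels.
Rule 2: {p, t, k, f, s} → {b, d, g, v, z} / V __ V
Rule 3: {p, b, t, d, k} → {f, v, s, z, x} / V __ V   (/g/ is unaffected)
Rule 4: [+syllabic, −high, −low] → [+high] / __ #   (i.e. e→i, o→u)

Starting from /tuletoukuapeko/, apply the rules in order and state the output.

tulezouguavegu

Rule 1 (intervocalic voicing): /t/ is a voiceless stop between vowels /e/ and /o/, so it voices to [d]. /k/ is a voiceless stop between vowels /u/ and /u/, so it voices to [g]. /p/ is a voiceless stop between vowels /a/ and /e/, so it voices to [b]. /k/ is a voiceless stop between vowels /e/ and /o/, so it voices to [g]. /tuletoukuapeko/ → tuledouguabego.
Rule 2 (intervocalic voicing): no segment meets the environment; /tuledouguabego/ is unchanged.
Rule 3 (intervocalic spirantization): /d/ is a stop between vowels /e/ and /o/, so it spirantizes to the fricative [z]. /b/ is a stop between vowels /a/ and /e/, so it spirantizes to the fricative [v]. /tuledouguabego/ → tulezouguavego.
Rule 4 (final vowel raising): /o/ is a mid vowel in word-final position, so it raises to [u]. /tulezouguavego/ → tulezouguavegu.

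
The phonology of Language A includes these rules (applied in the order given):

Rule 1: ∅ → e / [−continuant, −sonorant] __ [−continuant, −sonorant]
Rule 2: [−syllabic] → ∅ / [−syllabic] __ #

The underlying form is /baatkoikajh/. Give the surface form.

baatekoikaj

Rule 1 (stop-cluster e-epenthesis): /t/ and /k/ form a stop–stop cluster, so [e] is inserted between them. /baatkoikajh/ → baatekoikajh.
Rule 2 (final cluster simplification): /h/ is the second consonant of a word-final cluster /jh/, so it deletes. /baatekoikajh/ → baatekoikaj.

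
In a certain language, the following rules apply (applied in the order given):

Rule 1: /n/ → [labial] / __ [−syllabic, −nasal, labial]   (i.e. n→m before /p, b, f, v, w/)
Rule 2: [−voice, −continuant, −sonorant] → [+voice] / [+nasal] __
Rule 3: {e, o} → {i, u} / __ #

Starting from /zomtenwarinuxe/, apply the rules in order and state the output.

zomdemwarinuxi

Rule 1 (nasal place assimilation): /n/ precedes the labial consonant /w/, so it assimilates in place to [m]. /zomtenwarinuxe/ → zomtemwarinuxe.
Rule 2 (post-nasal voicing): /t/ is a voiceless stop immediately after the nasal /m/, so it voices to [d]. /zomtemwarinuxe/ → zomdemwarinuxe.
Rule 3 (final vowel raising): /e/ is a mid vowel in word-final position, so it raises to [i]. /zomdemwarinuxe/ → zomdemwarinuxi.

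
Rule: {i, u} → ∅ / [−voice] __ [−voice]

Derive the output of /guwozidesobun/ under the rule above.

guwozidesobun

No segment of /guwozidesobun/ meets the structural description of the rule, so the form surfaces unchanged.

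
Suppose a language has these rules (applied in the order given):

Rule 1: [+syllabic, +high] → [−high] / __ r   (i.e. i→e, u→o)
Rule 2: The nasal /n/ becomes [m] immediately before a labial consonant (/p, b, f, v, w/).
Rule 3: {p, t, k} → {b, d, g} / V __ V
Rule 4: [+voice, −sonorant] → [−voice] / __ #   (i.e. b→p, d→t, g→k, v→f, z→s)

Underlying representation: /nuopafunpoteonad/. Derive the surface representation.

Rule 1 (pre-rhotic lowering): no segment meets the environment; /nuopafunpoteonad/ is unchanged.
Rule 2 (nasal place assimilation): /n/ precedes the labial consonant /p/, so it assimilates in place to [m]. /nuopafunpoteonad/ → nuopafumpoteonad.
Rule 3 (intervocalic voicing): /p/ is a voiceless stop between vowels /o/ and /a/, so it voices to [b]. /t/ is a voiceless stop between vowels /o/ and /e/, so it voices to [d]. /nuopafumpoteonad/ → nuobafumpodeonad.
Rule 4 (final devoicing): /d/ is a voiced obstruent in word-final position, so it devoices to [t]. /nuobafumpodeonad/ → nuobafumpodeonat.

nuobafumpodeonat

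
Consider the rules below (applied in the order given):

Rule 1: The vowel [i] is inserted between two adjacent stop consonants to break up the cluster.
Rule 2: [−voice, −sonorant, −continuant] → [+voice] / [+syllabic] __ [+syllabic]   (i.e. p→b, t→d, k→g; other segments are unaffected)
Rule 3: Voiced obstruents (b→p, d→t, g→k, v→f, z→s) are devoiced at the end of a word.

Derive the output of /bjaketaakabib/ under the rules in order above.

Rule 1 (stop-cluster i-epenthesis): no segment meets the environment; /bjaketaakabib/ is unchanged.
Rule 2 (intervocalic voicing): /k/ is a voiceless stop between vowels /a/ and /e/, so it voices to [g]. /t/ is a voiceless stop between vowels /e/ and /a/, so it voices to [d]. /k/ is a voiceless stop between vowels /a/ and /a/, so it voices to [g]. /bjaketaakabib/ → bjagedaagabib.
Rule 3 (final devoicing): /b/ is a voiced obstruent in word-final position, so it devoices to [p]. /bjagedaagabib/ → bjagedaagabip.

bjagedaagabip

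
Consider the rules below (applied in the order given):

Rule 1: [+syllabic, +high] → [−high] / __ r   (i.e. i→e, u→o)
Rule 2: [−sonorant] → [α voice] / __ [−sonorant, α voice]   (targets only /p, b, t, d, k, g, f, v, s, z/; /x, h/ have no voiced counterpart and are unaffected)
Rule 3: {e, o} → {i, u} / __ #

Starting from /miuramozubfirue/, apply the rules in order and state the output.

mioramozupferui

Rule 1 (pre-rhotic lowering): /u/ is a high vowel immediately before /r/, so it lowers to [o]. /i/ is a high vowel immediately before /r/, so it lowers to [e]. /miuramozubfirue/ → mioramozubferue.
Rule 2 (regressive voicing assimilation): /b/ precedes the voiceless obstruent /f/, so it devoices to [p] by assimilation. /mioramozubferue/ → mioramozupferue.
Rule 3 (final vowel raising): /e/ is a mid vowel in word-final position, so it raises to [i]. /mioramozupferue/ → mioramozupferui.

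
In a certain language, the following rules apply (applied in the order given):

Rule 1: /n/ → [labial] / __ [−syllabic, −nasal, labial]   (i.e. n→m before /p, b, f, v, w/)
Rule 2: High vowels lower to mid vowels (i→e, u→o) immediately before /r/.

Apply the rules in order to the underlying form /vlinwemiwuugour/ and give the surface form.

Rule 1 (nasal place assimilation): /n/ precedes the labial consonant /w/, so it assimilates in place to [m]. /vlinwemiwuugour/ → vlimwemiwuugour.
Rule 2 (pre-rhotic lowering): /u/ is a high vowel immediately before /r/, so it lowers to [o]. /vlimwemiwuugour/ → vlimwemiwuugoor.

vlimwemiwuugoor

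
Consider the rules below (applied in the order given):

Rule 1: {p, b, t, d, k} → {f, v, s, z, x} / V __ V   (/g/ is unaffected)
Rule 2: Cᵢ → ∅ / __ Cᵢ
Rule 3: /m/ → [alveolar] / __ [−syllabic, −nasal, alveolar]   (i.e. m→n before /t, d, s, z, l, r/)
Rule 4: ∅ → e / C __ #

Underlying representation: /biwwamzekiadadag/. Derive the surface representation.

biwanzexiazazage

Rule 1 (intervocalic spirantization): /k/ is a stop between vowels /e/ and /i/, so it spirantizes to the fricative [x]. /d/ is a stop between vowels /a/ and /a/, so it spirantizes to the fricative [z]. /d/ is a stop between vowels /a/ and /a/, so it spirantizes to the fricative [z]. /biwwamzekiadadag/ → biwwamzexiazazag.
Rule 2 (degemination): /ww/ is a geminate; the first /w/ deletes. /biwwamzexiazazag/ → biwamzexiazazag.
Rule 3 (nasal place assimilation): /m/ precedes the alveolar consonant /z/, so it assimilates in place to [n]. /biwamzexiazazag/ → biwanzexiazazag.
Rule 4 (final e-epenthesis): the form ends in the consonant /g/, so [e] is inserted word-finally. /biwanzexiazazag/ → biwanzexiazazage.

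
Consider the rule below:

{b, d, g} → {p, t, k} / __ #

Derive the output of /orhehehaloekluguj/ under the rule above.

orhehehaloekluguj

No segment of /orhehehaloekluguj/ meets the structural description of the rule, so the form surfaces unchanged.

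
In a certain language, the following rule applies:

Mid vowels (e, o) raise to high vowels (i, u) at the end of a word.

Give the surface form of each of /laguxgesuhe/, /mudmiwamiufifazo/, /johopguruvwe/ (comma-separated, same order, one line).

/laguxgesuhe/: /e/ is a mid vowel in word-final position, so it raises to [i]. → [laguxgesuhi].
/mudmiwamiufifazo/: /o/ is a mid vowel in word-final position, so it raises to [u]. → [mudmiwamiufifazu].
/johopguruvwe/: /e/ is a mid vowel in word-final position, so it raises to [i]. → [johopguruvwi].

laguxgesuhi, mudmiwamiufifazu, johopguruvwi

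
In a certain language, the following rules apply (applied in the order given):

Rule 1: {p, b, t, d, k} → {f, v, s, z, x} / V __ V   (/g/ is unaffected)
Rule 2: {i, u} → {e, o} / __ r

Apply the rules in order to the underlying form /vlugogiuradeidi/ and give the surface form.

vlugogiorazeizi

Rule 1 (intervocalic spirantization): /d/ is a stop between vowels /a/ and /e/, so it spirantizes to the fricative [z]. /d/ is a stop between vowels /i/ and /i/, so it spirantizes to the fricative [z]. /vlugogiuradeidi/ → vlugogiurazeizi.
Rule 2 (pre-rhotic lowering): /u/ is a high vowel immediately before /r/, so it lowers to [o]. /vlugogiurazeizi/ → vlugogiorazeizi.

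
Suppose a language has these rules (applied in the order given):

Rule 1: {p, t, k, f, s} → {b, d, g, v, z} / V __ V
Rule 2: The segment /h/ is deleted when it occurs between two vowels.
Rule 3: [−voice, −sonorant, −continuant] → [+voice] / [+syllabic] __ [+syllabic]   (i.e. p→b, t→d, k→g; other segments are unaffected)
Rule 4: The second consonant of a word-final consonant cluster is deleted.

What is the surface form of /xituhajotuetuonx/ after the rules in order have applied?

Rule 1 (intervocalic voicing): /t/ is a voiceless obstruent between vowels /i/ and /u/, so it voices to [d]. /t/ is a voiceless obstruent between vowels /o/ and /u/, so it voices to [d]. /t/ is a voiceless obstruent between vowels /e/ and /u/, so it voices to [d]. /xituhajotuetuonx/ → xiduhajodueduonx.
Rule 2 (intervocalic h-deletion): /h/ occurs between vowels /u/ and /a/, so it deletes. /xiduhajodueduonx/ → xiduajodueduonx.
Rule 3 (intervocalic voicing): no segment meets the environment; /xiduajodueduonx/ is unchanged.
Rule 4 (final cluster simplification): /x/ is the second consonant of a word-final cluster /nx/, so it deletes. /xiduajodueduonx/ → xiduajodueduon.

xiduajodueduon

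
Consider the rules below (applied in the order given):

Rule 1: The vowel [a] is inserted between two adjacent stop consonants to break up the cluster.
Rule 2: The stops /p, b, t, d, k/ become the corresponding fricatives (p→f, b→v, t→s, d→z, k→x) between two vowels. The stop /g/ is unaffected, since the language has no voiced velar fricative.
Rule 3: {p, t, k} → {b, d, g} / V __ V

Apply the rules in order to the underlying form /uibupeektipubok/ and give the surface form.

uivufeexasifuvok

Rule 1 (stop-cluster a-epenthesis): /k/ and /t/ form a stop–stop cluster, so [a] is inserted between them. /uibupeektipubok/ → uibupeekatipubok.
Rule 2 (intervocalic spirantization): /b/ is a stop between vowels /i/ and /u/, so it spirantizes to the fricative [v]. /p/ is a stop between vowels /u/ and /e/, so it spirantizes to the fricative [f]. /k/ is a stop between vowels /e/ and /a/, so it spirantizes to the fricative [x]. /t/ is a stop between vowels /a/ and /i/, so it spirantizes to the fricative [s]. /p/ is a stop between vowels /i/ and /u/, so it spirantizes to the fricative [f]. /b/ is a stop between vowels /u/ and /o/, so it spirantizes to the fricative [v]. /uibupeekatipubok/ → uivufeexasifuvok.
Rule 3 (intervocalic voicing): no segment meets the environment; /uivufeexasifuvok/ is unchanged.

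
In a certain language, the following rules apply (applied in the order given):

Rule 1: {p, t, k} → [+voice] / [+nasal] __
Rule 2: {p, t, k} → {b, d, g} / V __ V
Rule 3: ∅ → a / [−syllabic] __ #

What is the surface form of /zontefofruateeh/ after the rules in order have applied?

Rule 1 (post-nasal voicing): /t/ is a voiceless stop immediately after the nasal /n/, so it voices to [d]. /zontefofruateeh/ → zondefofruateeh.
Rule 2 (intervocalic voicing): /t/ is a voiceless stop between vowels /a/ and /e/, so it voices to [d]. /zondefofruateeh/ → zondefofruadeeh.
Rule 3 (final a-epenthesis): the form ends in the consonant /h/, so [a] is inserted word-finally. /zondefofruadeeh/ → zondefofruadeeha.

zondefofruadeeha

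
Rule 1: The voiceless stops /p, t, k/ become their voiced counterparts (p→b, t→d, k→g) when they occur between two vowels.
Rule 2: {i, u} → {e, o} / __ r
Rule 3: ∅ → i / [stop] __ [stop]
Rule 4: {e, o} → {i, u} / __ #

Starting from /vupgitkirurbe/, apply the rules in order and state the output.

Rule 1 (intervocalic voicing): no segment meets the environment; /vupgitkirurbe/ is unchanged.
Rule 2 (pre-rhotic lowering): /i/ is a high vowel immediately before /r/, so it lowers to [e]. /u/ is a high vowel immediately before /r/, so it lowers to [o]. /vupgitkirurbe/ → vupgitkerorbe.
Rule 3 (stop-cluster i-epenthesis): /p/ and /g/ form a stop–stop cluster, so [i] is inserted between them. /t/ and /k/ form a stop–stop cluster, so [i] is inserted between them. /vupgitkerorbe/ → vupigitikerorbe.
Rule 4 (final vowel raising): /e/ is a mid vowel in word-final position, so it raises to [i]. /vupigitikerorbe/ → vupigitikerorbi.

vupigitikerorbi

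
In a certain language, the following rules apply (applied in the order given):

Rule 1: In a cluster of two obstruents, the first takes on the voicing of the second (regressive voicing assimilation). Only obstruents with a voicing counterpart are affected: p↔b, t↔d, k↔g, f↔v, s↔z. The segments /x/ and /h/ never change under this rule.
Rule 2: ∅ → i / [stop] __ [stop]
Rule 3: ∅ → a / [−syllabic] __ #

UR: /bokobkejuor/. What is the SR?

Rule 1 (regressive voicing assimilation): /b/ precedes the voiceless obstruent /k/, so it devoices to [p] by assimilation. /bokobkejuor/ → bokopkejuor.
Rule 2 (stop-cluster i-epenthesis): /p/ and /k/ form a stop–stop cluster, so [i] is inserted between them. /bokopkejuor/ → bokopikejuor.
Rule 3 (final a-epenthesis): the form ends in the consonant /r/, so [a] is inserted word-finally. /bokopikejuor/ → bokopikejuora.

bokopikejuora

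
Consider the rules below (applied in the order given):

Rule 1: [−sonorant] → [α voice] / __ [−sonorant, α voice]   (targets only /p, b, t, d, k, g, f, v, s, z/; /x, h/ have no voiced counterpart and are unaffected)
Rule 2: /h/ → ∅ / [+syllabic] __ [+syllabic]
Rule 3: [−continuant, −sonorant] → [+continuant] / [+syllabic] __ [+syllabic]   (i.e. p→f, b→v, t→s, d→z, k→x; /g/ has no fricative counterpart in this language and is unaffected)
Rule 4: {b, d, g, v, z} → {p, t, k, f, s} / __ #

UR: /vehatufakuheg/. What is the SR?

veasufaxuek

Rule 1 (regressive voicing assimilation): no segment meets the environment; /vehatufakuheg/ is unchanged.
Rule 2 (intervocalic h-deletion): /h/ occurs between vowels /e/ and /a/, so it deletes. /h/ occurs between vowels /u/ and /e/, so it deletes. /vehatufakuheg/ → veatufakueg.
Rule 3 (intervocalic spirantization): /t/ is a stop between vowels /a/ and /u/, so it spirantizes to the fricative [s]. /k/ is a stop between vowels /a/ and /u/, so it spirantizes to the fricative [x]. /veatufakueg/ → veasufaxueg.
Rule 4 (final devoicing): /g/ is a voiced obstruent in word-final position, so it devoices to [k]. /veasufaxueg/ → veasufaxuek.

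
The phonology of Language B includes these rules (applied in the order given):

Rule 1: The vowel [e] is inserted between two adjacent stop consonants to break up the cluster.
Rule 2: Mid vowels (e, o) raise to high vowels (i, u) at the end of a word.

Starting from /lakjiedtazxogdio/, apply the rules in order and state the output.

lakjiedetazxogediu

Rule 1 (stop-cluster e-epenthesis): /d/ and /t/ form a stop–stop cluster, so [e] is inserted between them. /g/ and /d/ form a stop–stop cluster, so [e] is inserted between them. /lakjiedtazxogdio/ → lakjiedetazxogedio.
Rule 2 (final vowel raising): /o/ is a mid vowel in word-final position, so it raises to [u]. /lakjiedetazxogedio/ → lakjiedetazxogediu.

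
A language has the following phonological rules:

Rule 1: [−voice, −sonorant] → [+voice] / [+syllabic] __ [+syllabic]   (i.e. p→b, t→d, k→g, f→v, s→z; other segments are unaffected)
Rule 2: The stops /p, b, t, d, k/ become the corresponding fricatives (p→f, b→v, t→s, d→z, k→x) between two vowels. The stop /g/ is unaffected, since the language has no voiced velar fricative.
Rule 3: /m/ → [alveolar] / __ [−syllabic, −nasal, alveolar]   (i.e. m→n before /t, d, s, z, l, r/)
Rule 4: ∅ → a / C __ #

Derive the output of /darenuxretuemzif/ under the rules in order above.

Rule 1 (intervocalic voicing): /t/ is a voiceless obstruent between vowels /e/ and /u/, so it voices to [d]. /darenuxretuemzif/ → darenuxreduemzif.
Rule 2 (intervocalic spirantization): /d/ is a stop between vowels /e/ and /u/, so it spirantizes to the fricative [z]. /darenuxreduemzif/ → darenuxrezuemzif.
Rule 3 (nasal place assimilation): /m/ precedes the alveolar consonant /z/, so it assimilates in place to [n]. /darenuxrezuemzif/ → darenuxrezuenzif.
Rule 4 (final a-epenthesis): the form ends in the consonant /f/, so [a] is inserted word-finally. /darenuxrezuenzif/ → darenuxrezuenzifa.

darenuxrezuenzifa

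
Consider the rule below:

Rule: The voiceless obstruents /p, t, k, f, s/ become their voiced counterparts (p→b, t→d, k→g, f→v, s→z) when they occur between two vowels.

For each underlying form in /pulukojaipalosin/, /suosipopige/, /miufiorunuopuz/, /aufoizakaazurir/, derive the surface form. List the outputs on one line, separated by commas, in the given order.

/pulukojaipalosin/: /k/ is a voiceless obstruent between vowels /u/ and /o/, so it voices to [g]. /p/ is a voiceless obstruent between vowels /i/ and /a/, so it voices to [b]. /s/ is a voiceless obstruent between vowels /o/ and /i/, so it voices to [z]. → [pulugojaibalozin].
/suosipopige/: /s/ is a voiceless obstruent between vowels /o/ and /i/, so it voices to [z]. /p/ is a voiceless obstruent between vowels /i/ and /o/, so it voices to [b]. /p/ is a voiceless obstruent between vowels /o/ and /i/, so it voices to [b]. → [suozibobige].
/miufiorunuopuz/: /f/ is a voiceless obstruent between vowels /u/ and /i/, so it voices to [v]. /p/ is a voiceless obstruent between vowels /o/ and /u/, so it voices to [b]. → [miuviorunuobuz].
/aufoizakaazurir/: /f/ is a voiceless obstruent between vowels /u/ and /o/, so it voices to [v]. /k/ is a voiceless obstruent between vowels /a/ and /a/, so it voices to [g]. → [auvoizagaazurir].

pulugojaibalozin, suozibobige, miuviorunuobuz, auvoizagaazurir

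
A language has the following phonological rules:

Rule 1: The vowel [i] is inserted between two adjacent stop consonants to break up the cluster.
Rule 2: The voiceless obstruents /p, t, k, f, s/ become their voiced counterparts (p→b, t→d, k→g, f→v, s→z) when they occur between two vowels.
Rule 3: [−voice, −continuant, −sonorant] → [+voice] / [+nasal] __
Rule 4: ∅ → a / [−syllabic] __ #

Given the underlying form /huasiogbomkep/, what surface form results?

Rule 1 (stop-cluster i-epenthesis): /g/ and /b/ form a stop–stop cluster, so [i] is inserted between them. /huasiogbomkep/ → huasiogibomkep.
Rule 2 (intervocalic voicing): /s/ is a voiceless obstruent between vowels /a/ and /i/, so it voices to [z]. /huasiogibomkep/ → huaziogibomkep.
Rule 3 (post-nasal voicing): /k/ is a voiceless stop immediately after the nasal /m/, so it voices to [g]. /huaziogibomkep/ → huaziogibomgep.
Rule 4 (final a-epenthesis): the form ends in the consonant /p/, so [a] is inserted word-finally. /huaziogibomgep/ → huaziogibomgepa.

huaziogibomgepa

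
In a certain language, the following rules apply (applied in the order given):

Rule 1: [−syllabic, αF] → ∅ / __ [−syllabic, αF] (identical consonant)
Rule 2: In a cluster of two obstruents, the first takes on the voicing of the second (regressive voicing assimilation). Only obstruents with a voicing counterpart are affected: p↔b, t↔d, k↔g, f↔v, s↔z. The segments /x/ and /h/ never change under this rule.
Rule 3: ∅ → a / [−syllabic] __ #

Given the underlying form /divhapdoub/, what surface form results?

difhabdouba

Rule 1 (degemination): no segment meets the environment; /divhapdoub/ is unchanged.
Rule 2 (regressive voicing assimilation): /v/ precedes the voiceless obstruent /h/, so it devoices to [f] by assimilation. /p/ precedes the voiced obstruent /d/, so it voices to [b] by assimilation. /divhapdoub/ → difhabdoub.
Rule 3 (final a-epenthesis): the form ends in the consonant /b/, so [a] is inserted word-finally. /difhabdoub/ → difhabdouba.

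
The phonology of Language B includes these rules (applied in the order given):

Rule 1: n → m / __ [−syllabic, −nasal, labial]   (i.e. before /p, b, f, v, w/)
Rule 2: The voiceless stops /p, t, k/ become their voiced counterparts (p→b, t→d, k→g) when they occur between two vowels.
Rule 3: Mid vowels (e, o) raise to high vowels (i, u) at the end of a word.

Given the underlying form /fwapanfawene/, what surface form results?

fwabamfaweni

Rule 1 (nasal place assimilation): /n/ precedes the labial consonant /f/, so it assimilates in place to [m]. /fwapanfawene/ → fwapamfawene.
Rule 2 (intervocalic voicing): /p/ is a voiceless stop between vowels /a/ and /a/, so it voices to [b]. /fwapamfawene/ → fwabamfawene.
Rule 3 (final vowel raising): /e/ is a mid vowel in word-final position, so it raises to [i]. /fwabamfawene/ → fwabamfaweni.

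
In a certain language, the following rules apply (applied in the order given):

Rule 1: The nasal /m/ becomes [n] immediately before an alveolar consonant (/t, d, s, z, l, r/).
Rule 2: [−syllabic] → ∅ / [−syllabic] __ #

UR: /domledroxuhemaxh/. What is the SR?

Rule 1 (nasal place assimilation): /m/ precedes the alveolar consonant /l/, so it assimilates in place to [n]. /domledroxuhemaxh/ → donledroxuhemaxh.
Rule 2 (final cluster simplification): /h/ is the second consonant of a word-final cluster /xh/, so it deletes. /donledroxuhemaxh/ → donledroxuhemax.

donledroxuhemax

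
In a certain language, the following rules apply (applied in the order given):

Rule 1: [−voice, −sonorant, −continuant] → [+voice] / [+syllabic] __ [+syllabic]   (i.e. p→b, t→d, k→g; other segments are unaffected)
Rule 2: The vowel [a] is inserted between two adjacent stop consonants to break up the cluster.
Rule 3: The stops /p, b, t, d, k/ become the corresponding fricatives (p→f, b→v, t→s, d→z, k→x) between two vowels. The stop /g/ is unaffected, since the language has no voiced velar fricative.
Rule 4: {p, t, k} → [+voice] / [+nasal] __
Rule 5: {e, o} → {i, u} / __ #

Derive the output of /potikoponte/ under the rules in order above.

pozigovondi

Rule 1 (intervocalic voicing): /t/ is a voiceless stop between vowels /o/ and /i/, so it voices to [d]. /k/ is a voiceless stop between vowels /i/ and /o/, so it voices to [g]. /p/ is a voiceless stop between vowels /o/ and /o/, so it voices to [b]. /potikoponte/ → podigobonte.
Rule 2 (stop-cluster a-epenthesis): no segment meets the environment; /podigobonte/ is unchanged.
Rule 3 (intervocalic spirantization): /d/ is a stop between vowels /o/ and /i/, so it spirantizes to the fricative [z]. /b/ is a stop between vowels /o/ and /o/, so it spirantizes to the fricative [v]. /podigobonte/ → pozigovonte.
Rule 4 (post-nasal voicing): /t/ is a voiceless stop immediately after the nasal /n/, so it voices to [d]. /pozigovonte/ → pozigovonde.
Rule 5 (final vowel raising): /e/ is a mid vowel in word-final position, so it raises to [i]. /pozigovonde/ → pozigovondi.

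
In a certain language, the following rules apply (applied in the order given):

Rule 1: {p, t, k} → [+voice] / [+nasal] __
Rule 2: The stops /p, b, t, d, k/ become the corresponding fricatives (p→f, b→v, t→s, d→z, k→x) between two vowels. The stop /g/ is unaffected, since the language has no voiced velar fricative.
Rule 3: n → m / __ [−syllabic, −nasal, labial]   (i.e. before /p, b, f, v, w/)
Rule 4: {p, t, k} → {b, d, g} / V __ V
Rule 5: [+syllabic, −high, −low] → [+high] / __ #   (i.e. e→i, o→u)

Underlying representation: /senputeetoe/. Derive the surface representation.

sembuseesoi

Rule 1 (post-nasal voicing): /p/ is a voiceless stop immediately after the nasal /n/, so it voices to [b]. /senputeetoe/ → senbuteetoe.
Rule 2 (intervocalic spirantization): /t/ is a stop between vowels /u/ and /e/, so it spirantizes to the fricative [s]. /t/ is a stop between vowels /e/ and /o/, so it spirantizes to the fricative [s]. /senbuteetoe/ → senbuseesoe.
Rule 3 (nasal place assimilation): /n/ precedes the labial consonant /b/, so it assimilates in place to [m]. /senbuseesoe/ → sembuseesoe.
Rule 4 (intervocalic voicing): no segment meets the environment; /sembuseesoe/ is unchanged.
Rule 5 (final vowel raising): /e/ is a mid vowel in word-final position, so it raises to [i]. /sembuseesoe/ → sembuseesoi.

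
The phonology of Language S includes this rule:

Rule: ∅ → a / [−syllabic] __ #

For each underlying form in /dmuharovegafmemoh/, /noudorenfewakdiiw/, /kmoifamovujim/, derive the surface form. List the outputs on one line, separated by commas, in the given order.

/dmuharovegafmemoh/: the form ends in the consonant /h/, so [a] is inserted word-finally. → [dmuharovegafmemoha].
/noudorenfewakdiiw/: the form ends in the consonant /w/, so [a] is inserted word-finally. → [noudorenfewakdiiwa].
/kmoifamovujim/: the form ends in the consonant /m/, so [a] is inserted word-finally. → [kmoifamovujima].

dmuharovegafmemoha, noudorenfewakdiiwa, kmoifamovujima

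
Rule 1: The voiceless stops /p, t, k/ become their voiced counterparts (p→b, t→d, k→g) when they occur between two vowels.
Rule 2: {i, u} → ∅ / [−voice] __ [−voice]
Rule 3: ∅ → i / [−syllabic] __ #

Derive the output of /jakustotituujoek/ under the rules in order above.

jagustodiduujoeki

Rule 1 (intervocalic voicing): /k/ is a voiceless stop between vowels /a/ and /u/, so it voices to [g]. /t/ is a voiceless stop between vowels /o/ and /i/, so it voices to [d]. /t/ is a voiceless stop between vowels /i/ and /u/, so it voices to [d]. /jakustotituujoek/ → jagustodiduujoek.
Rule 2 (high vowel syncope): no segment meets the environment; /jagustodiduujoek/ is unchanged.
Rule 3 (final i-epenthesis): the form ends in the consonant /k/, so [i] is inserted word-finally. /jagustodiduujoek/ → jagustodiduujoeki.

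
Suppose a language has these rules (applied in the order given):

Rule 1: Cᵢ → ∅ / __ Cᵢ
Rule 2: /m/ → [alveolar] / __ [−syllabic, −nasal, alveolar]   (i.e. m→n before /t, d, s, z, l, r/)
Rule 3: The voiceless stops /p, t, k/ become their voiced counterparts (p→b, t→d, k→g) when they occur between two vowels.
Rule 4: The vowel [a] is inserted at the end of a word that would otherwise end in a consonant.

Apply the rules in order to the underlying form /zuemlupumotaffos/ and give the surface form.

zuenlubumodafosa

Rule 1 (degemination): /ff/ is a geminate; the first /f/ deletes. /zuemlupumotaffos/ → zuemlupumotafos.
Rule 2 (nasal place assimilation): /m/ precedes the alveolar consonant /l/, so it assimilates in place to [n]. /zuemlupumotafos/ → zuenlupumotafos.
Rule 3 (intervocalic voicing): /p/ is a voiceless stop between vowels /u/ and /u/, so it voices to [b]. /t/ is a voiceless stop between vowels /o/ and /a/, so it voices to [d]. /zuenlupumotafos/ → zuenlubumodafos.
Rule 4 (final a-epenthesis): the form ends in the consonant /s/, so [a] is inserted word-finally. /zuenlubumodafos/ → zuenlubumodafosa.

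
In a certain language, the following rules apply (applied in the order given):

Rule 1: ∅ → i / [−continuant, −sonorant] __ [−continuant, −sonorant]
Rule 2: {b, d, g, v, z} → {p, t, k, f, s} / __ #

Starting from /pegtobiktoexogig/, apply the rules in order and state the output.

pegitobikitoexogik

Rule 1 (stop-cluster i-epenthesis): /g/ and /t/ form a stop–stop cluster, so [i] is inserted between them. /k/ and /t/ form a stop–stop cluster, so [i] is inserted between them. /pegtobiktoexogig/ → pegitobikitoexogig.
Rule 2 (final devoicing): /g/ is a voiced obstruent in word-final position, so it devoices to [k]. /pegitobikitoexogig/ → pegitobikitoexogik.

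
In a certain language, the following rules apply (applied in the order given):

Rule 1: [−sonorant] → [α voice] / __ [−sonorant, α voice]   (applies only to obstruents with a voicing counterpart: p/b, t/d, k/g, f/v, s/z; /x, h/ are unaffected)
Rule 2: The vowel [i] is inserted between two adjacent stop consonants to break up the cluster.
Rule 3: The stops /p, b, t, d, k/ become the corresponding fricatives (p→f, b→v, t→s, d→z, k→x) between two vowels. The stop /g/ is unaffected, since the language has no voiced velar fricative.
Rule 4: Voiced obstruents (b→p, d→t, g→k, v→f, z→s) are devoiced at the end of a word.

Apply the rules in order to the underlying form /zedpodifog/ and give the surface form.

zesifozifok

Rule 1 (regressive voicing assimilation): /d/ precedes the voiceless obstruent /p/, so it devoices to [t] by assimilation. /zedpodifog/ → zetpodifog.
Rule 2 (stop-cluster i-epenthesis): /t/ and /p/ form a stop–stop cluster, so [i] is inserted between them. /zetpodifog/ → zetipodifog.
Rule 3 (intervocalic spirantization): /t/ is a stop between vowels /e/ and /i/, so it spirantizes to the fricative [s]. /p/ is a stop between vowels /i/ and /o/, so it spirantizes to the fricative [f]. /d/ is a stop between vowels /o/ and /i/, so it spirantizes to the fricative [z]. /zetipodifog/ → zesifozifog.
Rule 4 (final devoicing): /g/ is a voiced obstruent in word-final position, so it devoices to [k]. /zesifozifog/ → zesifozifok.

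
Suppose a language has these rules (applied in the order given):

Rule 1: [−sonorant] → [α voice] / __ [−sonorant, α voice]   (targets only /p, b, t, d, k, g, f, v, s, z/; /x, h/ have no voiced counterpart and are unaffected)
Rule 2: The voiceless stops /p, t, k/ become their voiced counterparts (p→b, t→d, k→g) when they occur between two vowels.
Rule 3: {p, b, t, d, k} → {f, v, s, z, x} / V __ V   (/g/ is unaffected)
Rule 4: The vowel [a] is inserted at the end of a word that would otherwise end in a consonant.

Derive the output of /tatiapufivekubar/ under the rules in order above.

taziavufiveguvara

Rule 1 (regressive voicing assimilation): no segment meets the environment; /tatiapufivekubar/ is unchanged.
Rule 2 (intervocalic voicing): /t/ is a voiceless stop between vowels /a/ and /i/, so it voices to [d]. /p/ is a voiceless stop between vowels /a/ and /u/, so it voices to [b]. /k/ is a voiceless stop between vowels /e/ and /u/, so it voices to [g]. /tatiapufivekubar/ → tadiabufivegubar.
Rule 3 (intervocalic spirantization): /d/ is a stop between vowels /a/ and /i/, so it spirantizes to the fricative [z]. /b/ is a stop between vowels /a/ and /u/, so it spirantizes to the fricative [v]. /b/ is a stop between vowels /u/ and /a/, so it spirantizes to the fricative [v]. /tadiabufivegubar/ → taziavufiveguvar.
Rule 4 (final a-epenthesis): the form ends in the consonant /r/, so [a] is inserted word-finally. /taziavufiveguvar/ → taziavufiveguvara.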